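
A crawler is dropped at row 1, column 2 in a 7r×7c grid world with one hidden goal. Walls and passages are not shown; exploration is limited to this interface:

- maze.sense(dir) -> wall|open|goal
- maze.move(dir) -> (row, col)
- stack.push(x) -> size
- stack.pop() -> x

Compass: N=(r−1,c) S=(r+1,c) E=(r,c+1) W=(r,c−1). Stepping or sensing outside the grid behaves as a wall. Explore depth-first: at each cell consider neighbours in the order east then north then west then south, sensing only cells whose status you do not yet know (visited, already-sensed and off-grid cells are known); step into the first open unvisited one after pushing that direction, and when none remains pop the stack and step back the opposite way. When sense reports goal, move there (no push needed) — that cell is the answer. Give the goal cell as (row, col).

>>> sense east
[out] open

>>> push east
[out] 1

>>> move east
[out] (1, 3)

>>> sense east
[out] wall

>>> sense north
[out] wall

>>> sense south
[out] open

>>> push south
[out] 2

>>> move south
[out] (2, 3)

>>> sense east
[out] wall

>>> sense west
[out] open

>>> push west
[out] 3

>>> move west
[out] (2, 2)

>>> sense west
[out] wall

>>> sense south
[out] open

>>> push south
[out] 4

>>> move south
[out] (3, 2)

>>> sense east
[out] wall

>>> sense west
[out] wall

>>> sense south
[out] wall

>>> pop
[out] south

>>> move north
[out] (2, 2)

>>> pop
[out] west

>>> move east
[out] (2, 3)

>>> pop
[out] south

>>> move north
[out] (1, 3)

>>> pop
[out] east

>>> move west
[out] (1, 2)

>>> sense north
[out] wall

>>> sense west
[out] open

>>> push west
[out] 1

>>> move west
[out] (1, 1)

>>> sense north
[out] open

>>> push north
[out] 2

>>> move north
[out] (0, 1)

>>> sense west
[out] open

>>> push west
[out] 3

>>> move west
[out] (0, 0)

>>> sense south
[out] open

>>> push south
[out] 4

>>> move south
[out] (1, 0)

>>> sense south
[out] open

>>> push south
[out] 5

>>> move south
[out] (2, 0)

>>> sense south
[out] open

>>> push south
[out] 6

>>> move south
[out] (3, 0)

>>> sense south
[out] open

>>> push south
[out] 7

>>> move south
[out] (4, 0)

>>> sense east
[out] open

>>> push east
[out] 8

>>> move east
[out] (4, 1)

>>> sense south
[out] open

>>> push south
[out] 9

>>> move south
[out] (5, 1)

>>> sense east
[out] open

>>> push east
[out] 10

>>> move east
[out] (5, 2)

>>> sense east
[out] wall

>>> sense south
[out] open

>>> push south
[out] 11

>>> move south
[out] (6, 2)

>>> sense east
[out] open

>>> push east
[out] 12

>>> move east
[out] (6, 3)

>>> sense east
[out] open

>>> push east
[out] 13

>>> move east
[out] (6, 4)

>>> sense east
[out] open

>>> push east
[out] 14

>>> move east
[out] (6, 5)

>>> sense east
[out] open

>>> push east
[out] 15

>>> move east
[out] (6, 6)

>>> sense north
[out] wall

>>> pop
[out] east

>>> move west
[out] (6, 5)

>>> sense north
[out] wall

>>> pop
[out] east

>>> move west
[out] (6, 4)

>>> sense north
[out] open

>>> push north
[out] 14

>>> move north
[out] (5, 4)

>>> sense north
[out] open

>>> push north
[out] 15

>>> move north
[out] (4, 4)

>>> sense east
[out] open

>>> push east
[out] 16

>>> move east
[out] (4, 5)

>>> sense east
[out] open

>>> push east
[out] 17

>>> move east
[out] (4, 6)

>>> sense north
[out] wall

>>> pop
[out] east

>>> move west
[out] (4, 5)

>>> sense north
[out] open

>>> push north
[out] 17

>>> move north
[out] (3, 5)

>>> sense north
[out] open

>>> push north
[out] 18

>>> move north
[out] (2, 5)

>>> sense east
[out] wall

>>> sense north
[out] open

>>> push north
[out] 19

>>> move north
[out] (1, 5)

>>> sense east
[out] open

>>> push east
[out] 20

>>> move east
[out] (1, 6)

>>> sense north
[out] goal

>>> move north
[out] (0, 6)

Answer: (0, 6)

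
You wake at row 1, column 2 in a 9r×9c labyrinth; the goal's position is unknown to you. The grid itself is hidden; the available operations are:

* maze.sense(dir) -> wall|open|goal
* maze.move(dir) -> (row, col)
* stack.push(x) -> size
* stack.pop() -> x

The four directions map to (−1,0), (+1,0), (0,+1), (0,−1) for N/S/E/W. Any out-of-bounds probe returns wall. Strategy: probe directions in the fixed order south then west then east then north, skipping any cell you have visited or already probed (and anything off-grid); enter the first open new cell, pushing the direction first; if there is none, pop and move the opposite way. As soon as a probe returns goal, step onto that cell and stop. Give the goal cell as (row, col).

~$ maze.sense south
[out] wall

~$ maze.sense west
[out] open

~$ stack.push west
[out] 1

~$ maze.move west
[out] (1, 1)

~$ maze.sense south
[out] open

~$ stack.push south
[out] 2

~$ maze.move south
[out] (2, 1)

~$ maze.sense south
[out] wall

~$ maze.sense west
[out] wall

~$ stack.pop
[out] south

~$ maze.move north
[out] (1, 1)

~$ maze.sense west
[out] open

~$ stack.push west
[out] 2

~$ maze.move west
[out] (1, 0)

~$ maze.sense north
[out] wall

~$ stack.pop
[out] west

~$ maze.move east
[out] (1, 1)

~$ maze.sense north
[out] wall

~$ stack.pop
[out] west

~$ maze.move east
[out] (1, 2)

~$ maze.sense east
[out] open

~$ stack.push east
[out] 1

~$ maze.move east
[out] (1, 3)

~$ maze.sense south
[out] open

~$ stack.push south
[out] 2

~$ maze.move south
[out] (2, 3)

~$ maze.sense south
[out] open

~$ stack.push south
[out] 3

~$ maze.move south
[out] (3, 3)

~$ maze.sense south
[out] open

~$ stack.push south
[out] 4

~$ maze.move south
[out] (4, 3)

~$ maze.sense south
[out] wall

~$ maze.sense west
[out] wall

~$ maze.sense east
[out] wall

~$ stack.pop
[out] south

~$ maze.move north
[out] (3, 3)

~$ maze.sense west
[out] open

~$ stack.push west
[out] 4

~$ maze.move west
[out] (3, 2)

~$ stack.pop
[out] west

~$ maze.move east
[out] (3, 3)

~$ maze.sense east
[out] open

~$ stack.push east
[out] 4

~$ maze.move east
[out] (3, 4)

~$ maze.sense east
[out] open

~$ stack.push east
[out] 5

~$ maze.move east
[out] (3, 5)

~$ maze.sense south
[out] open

~$ stack.push south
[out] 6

~$ maze.move south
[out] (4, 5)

~$ maze.sense south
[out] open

~$ stack.push south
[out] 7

~$ maze.move south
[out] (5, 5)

~$ maze.sense south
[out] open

~$ stack.push south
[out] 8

~$ maze.move south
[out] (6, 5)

~$ maze.sense south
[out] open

~$ stack.push south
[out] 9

~$ maze.move south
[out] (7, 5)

~$ maze.sense south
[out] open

~$ stack.push south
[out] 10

~$ maze.move south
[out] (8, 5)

~$ maze.sense west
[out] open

~$ stack.push west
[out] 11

~$ maze.move west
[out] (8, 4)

~$ maze.sense west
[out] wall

~$ maze.sense north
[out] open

~$ stack.push north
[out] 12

~$ maze.move north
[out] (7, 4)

~$ maze.sense west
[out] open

~$ stack.push west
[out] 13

~$ maze.move west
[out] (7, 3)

~$ maze.sense west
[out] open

~$ stack.push west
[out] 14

~$ maze.move west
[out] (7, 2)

~$ maze.sense south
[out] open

~$ stack.push south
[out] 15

~$ maze.move south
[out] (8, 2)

~$ maze.sense west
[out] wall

~$ stack.pop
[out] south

~$ maze.move north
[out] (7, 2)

~$ maze.sense west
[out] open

~$ stack.push west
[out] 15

~$ maze.move west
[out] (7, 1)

~$ maze.sense west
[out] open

~$ stack.push west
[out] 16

~$ maze.move west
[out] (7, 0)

~$ maze.sense south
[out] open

~$ stack.push south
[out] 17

~$ maze.move south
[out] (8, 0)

~$ stack.pop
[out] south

~$ maze.move north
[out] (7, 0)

~$ maze.sense north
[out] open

~$ stack.push north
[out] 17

~$ maze.move north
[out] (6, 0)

~$ maze.sense east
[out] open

~$ stack.push east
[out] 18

~$ maze.move east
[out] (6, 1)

~$ maze.sense east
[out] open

~$ stack.push east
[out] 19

~$ maze.move east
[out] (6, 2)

~$ maze.sense east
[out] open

~$ stack.push east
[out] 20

~$ maze.move east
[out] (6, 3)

~$ maze.sense east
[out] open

~$ stack.push east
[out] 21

~$ maze.move east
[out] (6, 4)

~$ maze.sense north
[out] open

~$ stack.push north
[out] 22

~$ maze.move north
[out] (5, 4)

~$ stack.pop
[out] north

~$ maze.move south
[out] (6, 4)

~$ stack.pop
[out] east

~$ maze.move west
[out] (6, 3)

~$ stack.pop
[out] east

~$ maze.move west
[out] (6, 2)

~$ maze.sense north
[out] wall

~$ stack.pop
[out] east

~$ maze.move west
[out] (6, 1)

~$ maze.sense north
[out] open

~$ stack.push north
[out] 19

~$ maze.move north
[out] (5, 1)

~$ maze.sense west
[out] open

~$ stack.push west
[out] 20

~$ maze.move west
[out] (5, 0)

~$ maze.sense north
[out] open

~$ stack.push north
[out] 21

~$ maze.move north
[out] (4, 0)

~$ maze.sense east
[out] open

~$ stack.push east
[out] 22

~$ maze.move east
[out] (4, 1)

~$ stack.pop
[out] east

~$ maze.move west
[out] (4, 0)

~$ maze.sense north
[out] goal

~$ maze.move north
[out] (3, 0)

Answer: (3, 0)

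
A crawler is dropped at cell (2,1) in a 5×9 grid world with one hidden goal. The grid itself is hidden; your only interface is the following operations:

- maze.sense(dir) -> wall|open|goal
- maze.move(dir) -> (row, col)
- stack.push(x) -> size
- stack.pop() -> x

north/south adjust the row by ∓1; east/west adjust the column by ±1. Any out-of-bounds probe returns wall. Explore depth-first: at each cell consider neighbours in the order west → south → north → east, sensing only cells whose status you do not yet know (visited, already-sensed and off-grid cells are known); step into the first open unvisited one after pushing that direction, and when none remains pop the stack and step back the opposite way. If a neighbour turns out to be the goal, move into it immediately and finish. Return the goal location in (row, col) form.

> maze.sense dir=west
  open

> stack.push x=west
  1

> maze.move dir=west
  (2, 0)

> maze.sense dir=south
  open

> stack.push x=south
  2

> maze.move dir=south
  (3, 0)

> maze.sense dir=south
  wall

> maze.sense dir=east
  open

> stack.push x=east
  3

> maze.move dir=east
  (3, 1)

> maze.sense dir=south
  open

> stack.push x=south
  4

> maze.move dir=south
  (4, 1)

> maze.sense dir=east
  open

> stack.push x=east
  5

> maze.move dir=east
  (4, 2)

> maze.sense dir=north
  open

> stack.push x=north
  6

> maze.move dir=north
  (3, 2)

> maze.sense dir=north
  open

> stack.push x=north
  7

> maze.move dir=north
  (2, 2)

> maze.sense dir=north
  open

> stack.push x=north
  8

> maze.move dir=north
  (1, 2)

> maze.sense dir=west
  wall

> maze.sense dir=north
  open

> stack.push x=north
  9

> maze.move dir=north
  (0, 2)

> maze.sense dir=west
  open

> stack.push x=west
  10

> maze.move dir=west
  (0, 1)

> maze.sense dir=west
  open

> stack.push x=west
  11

> maze.move dir=west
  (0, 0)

> maze.sense dir=south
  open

> stack.push x=south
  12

> maze.move dir=south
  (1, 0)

> stack.pop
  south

> maze.move dir=north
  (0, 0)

> stack.pop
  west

> maze.move dir=east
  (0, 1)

> stack.pop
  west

> maze.move dir=east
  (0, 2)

> maze.sense dir=east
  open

> stack.push x=east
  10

> maze.move dir=east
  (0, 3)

> maze.sense dir=south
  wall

> maze.sense dir=east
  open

> stack.push x=east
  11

> maze.move dir=east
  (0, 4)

> maze.sense dir=south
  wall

> maze.sense dir=east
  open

> stack.push x=east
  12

> maze.move dir=east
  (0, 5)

> maze.sense dir=south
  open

> stack.push x=south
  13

> maze.move dir=south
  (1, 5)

> maze.sense dir=south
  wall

> maze.sense dir=east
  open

> stack.push x=east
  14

> maze.move dir=east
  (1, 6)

> maze.sense dir=south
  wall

> maze.sense dir=north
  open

> stack.push x=north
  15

> maze.move dir=north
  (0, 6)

> maze.sense dir=east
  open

> stack.push x=east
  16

> maze.move dir=east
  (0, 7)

> maze.sense dir=south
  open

> stack.push x=south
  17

> maze.move dir=south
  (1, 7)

> maze.sense dir=south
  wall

> maze.sense dir=east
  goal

> maze.move dir=east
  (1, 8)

Answer: (1, 8)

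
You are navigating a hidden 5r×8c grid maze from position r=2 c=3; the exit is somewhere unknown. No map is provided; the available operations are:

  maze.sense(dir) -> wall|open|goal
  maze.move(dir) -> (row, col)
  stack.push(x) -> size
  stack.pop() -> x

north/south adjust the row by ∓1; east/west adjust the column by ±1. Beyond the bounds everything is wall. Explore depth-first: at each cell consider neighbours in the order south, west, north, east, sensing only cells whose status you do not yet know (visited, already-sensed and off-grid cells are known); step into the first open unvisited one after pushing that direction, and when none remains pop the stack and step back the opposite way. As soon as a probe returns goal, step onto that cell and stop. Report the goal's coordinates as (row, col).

·→ maze.sense(dir: south)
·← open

·→ stack.push(x: south)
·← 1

·→ maze.move(dir: south)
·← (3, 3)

·→ maze.sense(dir: south)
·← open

·→ stack.push(x: south)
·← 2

·→ maze.move(dir: south)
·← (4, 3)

·→ maze.sense(dir: west)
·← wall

·→ maze.sense(dir: east)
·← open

·→ stack.push(x: east)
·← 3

·→ maze.move(dir: east)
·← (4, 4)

·→ maze.sense(dir: north)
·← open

·→ stack.push(x: north)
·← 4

·→ maze.move(dir: north)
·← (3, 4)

·→ maze.sense(dir: north)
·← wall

·→ maze.sense(dir: east)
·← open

·→ stack.push(x: east)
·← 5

·→ maze.move(dir: east)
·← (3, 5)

·→ maze.sense(dir: south)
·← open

·→ stack.push(x: south)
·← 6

·→ maze.move(dir: south)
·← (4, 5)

·→ maze.sense(dir: east)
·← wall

·→ stack.pop()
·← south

·→ maze.move(dir: north)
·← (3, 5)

·→ maze.sense(dir: north)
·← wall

·→ maze.sense(dir: east)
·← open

·→ stack.push(x: east)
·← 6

·→ maze.move(dir: east)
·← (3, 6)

·→ maze.sense(dir: north)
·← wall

·→ maze.sense(dir: east)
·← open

·→ stack.push(x: east)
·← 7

·→ maze.move(dir: east)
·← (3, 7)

·→ maze.sense(dir: south)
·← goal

·→ maze.move(dir: south)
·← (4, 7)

Answer: (4, 7)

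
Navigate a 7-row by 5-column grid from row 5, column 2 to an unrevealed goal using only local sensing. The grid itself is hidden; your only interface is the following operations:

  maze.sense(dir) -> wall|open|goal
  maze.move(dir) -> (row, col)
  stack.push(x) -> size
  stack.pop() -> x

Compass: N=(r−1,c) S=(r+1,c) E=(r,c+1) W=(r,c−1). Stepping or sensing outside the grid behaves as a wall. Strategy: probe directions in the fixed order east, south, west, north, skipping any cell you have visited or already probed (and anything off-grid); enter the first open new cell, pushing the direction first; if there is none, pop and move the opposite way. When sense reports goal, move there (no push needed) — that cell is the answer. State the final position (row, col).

;; 1. maze.sense(dir=east) == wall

;; 2. maze.sense(dir=south) == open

;; 3. stack.push(x=south) == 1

;; 4. maze.move(dir=south) == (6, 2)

;; 5. maze.sense(dir=east) == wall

;; 6. maze.sense(dir=west) == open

;; 7. stack.push(x=west) == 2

;; 8. maze.move(dir=west) == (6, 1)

;; 9. maze.sense(dir=west) == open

;; 10. stack.push(x=west) == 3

;; 11. maze.move(dir=west) == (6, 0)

;; 12. maze.sense(dir=north) == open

;; 13. stack.push(x=north) == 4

;; 14. maze.move(dir=north) == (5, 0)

;; 15. maze.sense(dir=east) == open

;; 16. stack.push(x=east) == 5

;; 17. maze.move(dir=east) == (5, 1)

;; 18. maze.sense(dir=north) == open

;; 19. stack.push(x=north) == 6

;; 20. maze.move(dir=north) == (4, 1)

;; 21. maze.sense(dir=east) == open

;; 22. stack.push(x=east) == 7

;; 23. maze.move(dir=east) == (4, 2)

;; 24. maze.sense(dir=east) == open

;; 25. stack.push(x=east) == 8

;; 26. maze.move(dir=east) == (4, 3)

;; 27. maze.sense(dir=east) == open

;; 28. stack.push(x=east) == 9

;; 29. maze.move(dir=east) == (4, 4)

;; 30. maze.sense(dir=south) == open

;; 31. stack.push(x=south) == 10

;; 32. maze.move(dir=south) == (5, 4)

;; 33. maze.sense(dir=south) == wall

;; 34. stack.pop() == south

;; 35. maze.move(dir=north) == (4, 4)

;; 36. maze.sense(dir=north) == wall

;; 37. stack.pop() == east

;; 38. maze.move(dir=west) == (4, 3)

;; 39. maze.sense(dir=north) == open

;; 40. stack.push(x=north) == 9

;; 41. maze.move(dir=north) == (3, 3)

;; 42. maze.sense(dir=west) == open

;; 43. stack.push(x=west) == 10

;; 44. maze.move(dir=west) == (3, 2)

;; 45. maze.sense(dir=west) == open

;; 46. stack.push(x=west) == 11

;; 47. maze.move(dir=west) == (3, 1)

;; 48. maze.sense(dir=west) == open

;; 49. stack.push(x=west) == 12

;; 50. maze.move(dir=west) == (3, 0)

;; 51. maze.sense(dir=south) == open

;; 52. stack.push(x=south) == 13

;; 53. maze.move(dir=south) == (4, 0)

;; 54. stack.pop() == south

;; 55. maze.move(dir=north) == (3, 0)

;; 56. maze.sense(dir=north) == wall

;; 57. stack.pop() == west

;; 58. maze.move(dir=east) == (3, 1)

;; 59. maze.sense(dir=north) == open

;; 60. stack.push(x=north) == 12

;; 61. maze.move(dir=north) == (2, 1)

;; 62. maze.sense(dir=east) == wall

;; 63. maze.sense(dir=north) == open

;; 64. stack.push(x=north) == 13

;; 65. maze.move(dir=north) == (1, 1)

;; 66. maze.sense(dir=east) == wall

;; 67. maze.sense(dir=west) == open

;; 68. stack.push(x=west) == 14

;; 69. maze.move(dir=west) == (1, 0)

;; 70. maze.sense(dir=north) == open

;; 71. stack.push(x=north) == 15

;; 72. maze.move(dir=north) == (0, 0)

;; 73. maze.sense(dir=east) == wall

;; 74. stack.pop() == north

;; 75. maze.move(dir=south) == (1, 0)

;; 76. stack.pop() == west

;; 77. maze.move(dir=east) == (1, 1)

;; 78. stack.pop() == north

;; 79. maze.move(dir=south) == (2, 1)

;; 80. stack.pop() == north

;; 81. maze.move(dir=south) == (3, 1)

;; 82. stack.pop() == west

;; 83. maze.move(dir=east) == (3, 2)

;; 84. stack.pop() == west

;; 85. maze.move(dir=east) == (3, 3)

;; 86. maze.sense(dir=north) == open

;; 87. stack.push(x=north) == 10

;; 88. maze.move(dir=north) == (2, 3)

;; 89. maze.sense(dir=east) == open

;; 90. stack.push(x=east) == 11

;; 91. maze.move(dir=east) == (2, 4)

;; 92. maze.sense(dir=north) == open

;; 93. stack.push(x=north) == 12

;; 94. maze.move(dir=north) == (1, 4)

;; 95. maze.sense(dir=west) == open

;; 96. stack.push(x=west) == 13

;; 97. maze.move(dir=west) == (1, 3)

;; 98. maze.sense(dir=north) == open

;; 99. stack.push(x=north) == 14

;; 100. maze.move(dir=north) == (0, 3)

;; 101. maze.sense(dir=east) == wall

;; 102. maze.sense(dir=west) == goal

;; 103. maze.move(dir=west) == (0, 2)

Answer: (0, 2)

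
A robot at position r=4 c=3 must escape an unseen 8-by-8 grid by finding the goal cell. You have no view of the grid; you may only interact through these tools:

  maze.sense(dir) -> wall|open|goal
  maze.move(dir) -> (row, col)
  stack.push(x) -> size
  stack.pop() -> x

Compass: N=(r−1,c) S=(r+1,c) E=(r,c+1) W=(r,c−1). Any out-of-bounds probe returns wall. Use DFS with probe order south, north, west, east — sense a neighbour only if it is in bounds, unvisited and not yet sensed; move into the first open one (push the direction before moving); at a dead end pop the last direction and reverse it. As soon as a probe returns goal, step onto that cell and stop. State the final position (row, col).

-- sense(south) -> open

-- push(south) -> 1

-- move(south) -> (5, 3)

-- sense(south) -> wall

-- sense(west) -> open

-- push(west) -> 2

-- move(west) -> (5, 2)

-- sense(south) -> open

-- push(south) -> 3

-- move(south) -> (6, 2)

-- sense(south) -> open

-- push(south) -> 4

-- move(south) -> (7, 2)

-- sense(west) -> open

-- push(west) -> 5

-- move(west) -> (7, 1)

-- sense(north) -> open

-- push(north) -> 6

-- move(north) -> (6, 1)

-- sense(north) -> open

-- push(north) -> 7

-- move(north) -> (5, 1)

-- sense(north) -> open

-- push(north) -> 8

-- move(north) -> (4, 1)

-- sense(north) -> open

-- push(north) -> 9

-- move(north) -> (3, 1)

-- sense(north) -> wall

-- sense(west) -> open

-- push(west) -> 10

-- move(west) -> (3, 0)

-- sense(south) -> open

-- push(south) -> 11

-- move(south) -> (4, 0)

-- sense(south) -> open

-- push(south) -> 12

-- move(south) -> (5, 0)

-- sense(south) -> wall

-- pop() -> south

-- move(north) -> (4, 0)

-- pop() -> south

-- move(north) -> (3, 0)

-- sense(north) -> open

-- push(north) -> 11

-- move(north) -> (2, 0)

-- sense(north) -> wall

-- pop() -> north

-- move(south) -> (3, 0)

-- pop() -> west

-- move(east) -> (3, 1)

-- sense(east) -> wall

-- pop() -> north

-- move(south) -> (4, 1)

-- sense(east) -> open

-- push(east) -> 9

-- move(east) -> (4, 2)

-- pop() -> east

-- move(west) -> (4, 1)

-- pop() -> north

-- move(south) -> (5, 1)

-- pop() -> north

-- move(south) -> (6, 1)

-- pop() -> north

-- move(south) -> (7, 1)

-- sense(west) -> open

-- push(west) -> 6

-- move(west) -> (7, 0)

-- pop() -> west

-- move(east) -> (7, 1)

-- pop() -> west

-- move(east) -> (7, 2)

-- sense(east) -> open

-- push(east) -> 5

-- move(east) -> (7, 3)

-- sense(east) -> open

-- push(east) -> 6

-- move(east) -> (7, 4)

-- sense(north) -> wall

-- sense(east) -> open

-- push(east) -> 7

-- move(east) -> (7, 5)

-- sense(north) -> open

-- push(north) -> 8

-- move(north) -> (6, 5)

-- sense(north) -> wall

-- sense(east) -> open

-- push(east) -> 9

-- move(east) -> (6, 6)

-- sense(south) -> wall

-- sense(north) -> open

-- push(north) -> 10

-- move(north) -> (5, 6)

-- sense(north) -> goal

-- move(north) -> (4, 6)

Answer: (4, 6)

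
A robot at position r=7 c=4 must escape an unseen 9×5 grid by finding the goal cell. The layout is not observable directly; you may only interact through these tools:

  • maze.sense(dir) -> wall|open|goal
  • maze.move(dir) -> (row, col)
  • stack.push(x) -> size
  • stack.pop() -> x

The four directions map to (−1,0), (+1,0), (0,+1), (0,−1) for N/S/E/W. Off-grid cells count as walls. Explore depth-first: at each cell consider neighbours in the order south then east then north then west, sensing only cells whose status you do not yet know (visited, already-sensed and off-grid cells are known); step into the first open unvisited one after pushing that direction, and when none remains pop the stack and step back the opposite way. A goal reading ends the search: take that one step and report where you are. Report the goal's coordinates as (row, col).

→ maze.sense(dir: south)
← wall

→ maze.sense(dir: north)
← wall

→ maze.sense(dir: west)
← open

→ stack.push(x: west)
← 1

→ maze.move(dir: west)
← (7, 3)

→ maze.sense(dir: south)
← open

→ stack.push(x: south)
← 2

→ maze.move(dir: south)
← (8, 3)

→ maze.sense(dir: west)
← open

→ stack.push(x: west)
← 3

→ maze.move(dir: west)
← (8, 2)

→ maze.sense(dir: north)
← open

→ stack.push(x: north)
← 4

→ maze.move(dir: north)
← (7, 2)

→ maze.sense(dir: north)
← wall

→ maze.sense(dir: west)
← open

→ stack.push(x: west)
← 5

→ maze.move(dir: west)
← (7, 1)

→ maze.sense(dir: south)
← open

→ stack.push(x: south)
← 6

→ maze.move(dir: south)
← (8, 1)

→ maze.sense(dir: west)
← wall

→ stack.pop()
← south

→ maze.move(dir: north)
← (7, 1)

→ maze.sense(dir: north)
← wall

→ maze.sense(dir: west)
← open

→ stack.push(x: west)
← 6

→ maze.move(dir: west)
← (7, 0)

→ maze.sense(dir: north)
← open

→ stack.push(x: north)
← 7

→ maze.move(dir: north)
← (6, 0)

→ maze.sense(dir: north)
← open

→ stack.push(x: north)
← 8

→ maze.move(dir: north)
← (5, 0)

→ maze.sense(dir: east)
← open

→ stack.push(x: east)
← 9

→ maze.move(dir: east)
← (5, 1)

→ maze.sense(dir: east)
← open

→ stack.push(x: east)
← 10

→ maze.move(dir: east)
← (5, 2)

→ maze.sense(dir: east)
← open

→ stack.push(x: east)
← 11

→ maze.move(dir: east)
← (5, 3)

→ maze.sense(dir: south)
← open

→ stack.push(x: south)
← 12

→ maze.move(dir: south)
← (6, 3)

→ stack.pop()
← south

→ maze.move(dir: north)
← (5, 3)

→ maze.sense(dir: east)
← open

→ stack.push(x: east)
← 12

→ maze.move(dir: east)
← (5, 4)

→ maze.sense(dir: north)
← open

→ stack.push(x: north)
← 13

→ maze.move(dir: north)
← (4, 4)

→ maze.sense(dir: north)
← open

→ stack.push(x: north)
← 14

→ maze.move(dir: north)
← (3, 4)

→ maze.sense(dir: north)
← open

→ stack.push(x: north)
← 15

→ maze.move(dir: north)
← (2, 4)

→ maze.sense(dir: north)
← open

→ stack.push(x: north)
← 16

→ maze.move(dir: north)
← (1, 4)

→ maze.sense(dir: north)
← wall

→ maze.sense(dir: west)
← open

→ stack.push(x: west)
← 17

→ maze.move(dir: west)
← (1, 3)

→ maze.sense(dir: south)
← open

→ stack.push(x: south)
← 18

→ maze.move(dir: south)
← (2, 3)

→ maze.sense(dir: south)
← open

→ stack.push(x: south)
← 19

→ maze.move(dir: south)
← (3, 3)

→ maze.sense(dir: south)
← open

→ stack.push(x: south)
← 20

→ maze.move(dir: south)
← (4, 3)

→ maze.sense(dir: west)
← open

→ stack.push(x: west)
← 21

→ maze.move(dir: west)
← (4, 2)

→ maze.sense(dir: north)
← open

→ stack.push(x: north)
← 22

→ maze.move(dir: north)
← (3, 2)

→ maze.sense(dir: north)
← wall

→ maze.sense(dir: west)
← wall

→ stack.pop()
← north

→ maze.move(dir: south)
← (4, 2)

→ maze.sense(dir: west)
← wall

→ stack.pop()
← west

→ maze.move(dir: east)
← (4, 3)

→ stack.pop()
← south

→ maze.move(dir: north)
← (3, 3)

→ stack.pop()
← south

→ maze.move(dir: north)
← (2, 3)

→ stack.pop()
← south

→ maze.move(dir: north)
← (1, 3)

→ maze.sense(dir: north)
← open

→ stack.push(x: north)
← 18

→ maze.move(dir: north)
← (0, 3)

→ maze.sense(dir: west)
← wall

→ stack.pop()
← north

→ maze.move(dir: south)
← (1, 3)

→ maze.sense(dir: west)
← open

→ stack.push(x: west)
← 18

→ maze.move(dir: west)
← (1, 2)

→ maze.sense(dir: west)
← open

→ stack.push(x: west)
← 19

→ maze.move(dir: west)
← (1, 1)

→ maze.sense(dir: south)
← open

→ stack.push(x: south)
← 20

→ maze.move(dir: south)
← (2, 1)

→ maze.sense(dir: west)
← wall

→ stack.pop()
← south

→ maze.move(dir: north)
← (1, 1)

→ maze.sense(dir: north)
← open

→ stack.push(x: north)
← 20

→ maze.move(dir: north)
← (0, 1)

→ maze.sense(dir: west)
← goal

→ maze.move(dir: west)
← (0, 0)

Answer: (0, 0)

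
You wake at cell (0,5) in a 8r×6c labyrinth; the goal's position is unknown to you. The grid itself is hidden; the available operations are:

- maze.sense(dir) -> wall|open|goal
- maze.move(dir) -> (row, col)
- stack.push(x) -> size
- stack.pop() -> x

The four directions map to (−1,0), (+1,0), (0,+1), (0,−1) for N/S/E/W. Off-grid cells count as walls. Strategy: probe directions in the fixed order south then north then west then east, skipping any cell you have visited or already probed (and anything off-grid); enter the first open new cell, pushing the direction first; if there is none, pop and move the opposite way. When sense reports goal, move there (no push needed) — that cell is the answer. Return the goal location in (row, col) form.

CALL sense[dir='south']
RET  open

CALL push[x='south']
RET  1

CALL move[dir='south']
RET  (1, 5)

CALL sense[dir='south']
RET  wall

CALL sense[dir='west']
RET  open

CALL push[x='west']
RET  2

CALL move[dir='west']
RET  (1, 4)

CALL sense[dir='south']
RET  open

CALL push[x='south']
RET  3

CALL move[dir='south']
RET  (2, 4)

CALL sense[dir='south']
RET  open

CALL push[x='south']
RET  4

CALL move[dir='south']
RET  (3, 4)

CALL sense[dir='south']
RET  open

CALL push[x='south']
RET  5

CALL move[dir='south']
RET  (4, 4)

CALL sense[dir='south']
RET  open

CALL push[x='south']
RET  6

CALL move[dir='south']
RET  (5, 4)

CALL sense[dir='south']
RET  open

CALL push[x='south']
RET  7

CALL move[dir='south']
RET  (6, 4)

CALL sense[dir='south']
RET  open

CALL push[x='south']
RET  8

CALL move[dir='south']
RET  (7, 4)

CALL sense[dir='west']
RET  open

CALL push[x='west']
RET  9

CALL move[dir='west']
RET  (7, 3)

CALL sense[dir='north']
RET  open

CALL push[x='north']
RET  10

CALL move[dir='north']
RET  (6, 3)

CALL sense[dir='north']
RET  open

CALL push[x='north']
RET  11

CALL move[dir='north']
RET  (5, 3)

CALL sense[dir='north']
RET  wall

CALL sense[dir='west']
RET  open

CALL push[x='west']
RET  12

CALL move[dir='west']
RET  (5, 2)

CALL sense[dir='south']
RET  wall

CALL sense[dir='north']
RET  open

CALL push[x='north']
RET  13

CALL move[dir='north']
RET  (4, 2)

CALL sense[dir='north']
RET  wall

CALL sense[dir='west']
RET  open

CALL push[x='west']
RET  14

CALL move[dir='west']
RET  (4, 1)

CALL sense[dir='south']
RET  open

CALL push[x='south']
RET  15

CALL move[dir='south']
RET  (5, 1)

CALL sense[dir='south']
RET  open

CALL push[x='south']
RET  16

CALL move[dir='south']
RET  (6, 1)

CALL sense[dir='south']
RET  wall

CALL sense[dir='west']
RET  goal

CALL move[dir='west']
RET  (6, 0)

Answer: (6, 0)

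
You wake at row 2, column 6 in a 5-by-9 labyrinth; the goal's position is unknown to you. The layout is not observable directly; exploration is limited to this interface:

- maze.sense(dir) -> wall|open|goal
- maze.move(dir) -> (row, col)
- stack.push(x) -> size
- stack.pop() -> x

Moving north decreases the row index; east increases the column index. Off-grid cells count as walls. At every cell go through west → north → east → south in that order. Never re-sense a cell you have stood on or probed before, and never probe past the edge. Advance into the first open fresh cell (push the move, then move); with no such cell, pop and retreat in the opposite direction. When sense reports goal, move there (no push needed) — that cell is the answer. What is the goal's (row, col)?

% 1. maze.sense(dir→west) -> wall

% 2. maze.sense(dir→north) -> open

% 3. stack.push(x→north) -> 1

% 4. maze.move(dir→north) -> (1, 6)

% 5. maze.sense(dir→west) -> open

% 6. stack.push(x→west) -> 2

% 7. maze.move(dir→west) -> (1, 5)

% 8. maze.sense(dir→west) -> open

% 9. stack.push(x→west) -> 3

% 10. maze.move(dir→west) -> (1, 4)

% 11. maze.sense(dir→west) -> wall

% 12. maze.sense(dir→north) -> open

% 13. stack.push(x→north) -> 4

% 14. maze.move(dir→north) -> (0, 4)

% 15. maze.sense(dir→west) -> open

% 16. stack.push(x→west) -> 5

% 17. maze.move(dir→west) -> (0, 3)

% 18. maze.sense(dir→west) -> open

% 19. stack.push(x→west) -> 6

% 20. maze.move(dir→west) -> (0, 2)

% 21. maze.sense(dir→west) -> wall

% 22. maze.sense(dir→south) -> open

% 23. stack.push(x→south) -> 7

% 24. maze.move(dir→south) -> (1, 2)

% 25. maze.sense(dir→west) -> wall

% 26. maze.sense(dir→south) -> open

% 27. stack.push(x→south) -> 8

% 28. maze.move(dir→south) -> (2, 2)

% 29. maze.sense(dir→west) -> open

% 30. stack.push(x→west) -> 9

% 31. maze.move(dir→west) -> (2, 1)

% 32. maze.sense(dir→west) -> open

% 33. stack.push(x→west) -> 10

% 34. maze.move(dir→west) -> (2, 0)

% 35. maze.sense(dir→north) -> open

% 36. stack.push(x→north) -> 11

% 37. maze.move(dir→north) -> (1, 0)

% 38. maze.sense(dir→north) -> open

% 39. stack.push(x→north) -> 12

% 40. maze.move(dir→north) -> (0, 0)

% 41. stack.pop() -> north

% 42. maze.move(dir→south) -> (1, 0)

% 43. stack.pop() -> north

% 44. maze.move(dir→south) -> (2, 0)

% 45. maze.sense(dir→south) -> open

% 46. stack.push(x→south) -> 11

% 47. maze.move(dir→south) -> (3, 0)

% 48. maze.sense(dir→east) -> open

% 49. stack.push(x→east) -> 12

% 50. maze.move(dir→east) -> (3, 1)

% 51. maze.sense(dir→east) -> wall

% 52. maze.sense(dir→south) -> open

% 53. stack.push(x→south) -> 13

% 54. maze.move(dir→south) -> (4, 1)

% 55. maze.sense(dir→west) -> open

% 56. stack.push(x→west) -> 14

% 57. maze.move(dir→west) -> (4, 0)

% 58. stack.pop() -> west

% 59. maze.move(dir→east) -> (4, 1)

% 60. maze.sense(dir→east) -> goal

% 61. maze.move(dir→east) -> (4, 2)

Answer: (4, 2)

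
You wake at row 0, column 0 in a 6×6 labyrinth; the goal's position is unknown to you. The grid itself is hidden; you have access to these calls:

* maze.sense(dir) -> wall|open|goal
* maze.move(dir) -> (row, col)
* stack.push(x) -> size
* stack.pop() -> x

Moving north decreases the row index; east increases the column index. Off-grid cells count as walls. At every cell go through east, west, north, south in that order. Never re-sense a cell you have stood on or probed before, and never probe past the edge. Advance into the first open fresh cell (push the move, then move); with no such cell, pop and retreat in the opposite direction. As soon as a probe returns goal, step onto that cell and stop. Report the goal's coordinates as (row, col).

> maze.sense east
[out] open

> stack.push east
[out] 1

> maze.move east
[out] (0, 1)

> maze.sense east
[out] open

> stack.push east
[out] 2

> maze.move east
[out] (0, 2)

> maze.sense east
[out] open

> stack.push east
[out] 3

> maze.move east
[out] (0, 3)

> maze.sense east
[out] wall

> maze.sense south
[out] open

> stack.push south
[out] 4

> maze.move south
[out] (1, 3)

> maze.sense east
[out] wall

> maze.sense west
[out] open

> stack.push west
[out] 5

> maze.move west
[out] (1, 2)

> maze.sense west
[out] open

> stack.push west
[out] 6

> maze.move west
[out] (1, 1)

> maze.sense west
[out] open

> stack.push west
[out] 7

> maze.move west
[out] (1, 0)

> maze.sense south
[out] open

> stack.push south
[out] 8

> maze.move south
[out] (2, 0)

> maze.sense east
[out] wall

> maze.sense south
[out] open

> stack.push south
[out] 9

> maze.move south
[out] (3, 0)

> maze.sense east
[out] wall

> maze.sense south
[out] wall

> stack.pop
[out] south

> maze.move north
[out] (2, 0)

> stack.pop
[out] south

> maze.move north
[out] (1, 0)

> stack.pop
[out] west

> maze.move east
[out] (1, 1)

> stack.pop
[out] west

> maze.move east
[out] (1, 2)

> maze.sense south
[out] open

> stack.push south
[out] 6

> maze.move south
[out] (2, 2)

> maze.sense east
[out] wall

> maze.sense south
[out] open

> stack.push south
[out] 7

> maze.move south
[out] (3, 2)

> maze.sense east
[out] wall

> maze.sense south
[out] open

> stack.push south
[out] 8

> maze.move south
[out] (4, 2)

> maze.sense east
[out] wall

> maze.sense west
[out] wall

> maze.sense south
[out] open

> stack.push south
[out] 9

> maze.move south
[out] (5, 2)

> maze.sense east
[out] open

> stack.push east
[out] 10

> maze.move east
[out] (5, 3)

> maze.sense east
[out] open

> stack.push east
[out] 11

> maze.move east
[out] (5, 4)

> maze.sense east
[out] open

> stack.push east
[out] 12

> maze.move east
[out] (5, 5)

> maze.sense north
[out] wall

> stack.pop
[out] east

> maze.move west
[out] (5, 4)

> maze.sense north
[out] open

> stack.push north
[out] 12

> maze.move north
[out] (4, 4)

> maze.sense north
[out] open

> stack.push north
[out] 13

> maze.move north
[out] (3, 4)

> maze.sense east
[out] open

> stack.push east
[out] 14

> maze.move east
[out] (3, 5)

> maze.sense north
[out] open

> stack.push north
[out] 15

> maze.move north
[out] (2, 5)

> maze.sense west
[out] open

> stack.push west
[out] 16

> maze.move west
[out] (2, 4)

> stack.pop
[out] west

> maze.move east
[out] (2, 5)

> maze.sense north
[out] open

> stack.push north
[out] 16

> maze.move north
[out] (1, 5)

> maze.sense north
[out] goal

> maze.move north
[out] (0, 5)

Answer: (0, 5)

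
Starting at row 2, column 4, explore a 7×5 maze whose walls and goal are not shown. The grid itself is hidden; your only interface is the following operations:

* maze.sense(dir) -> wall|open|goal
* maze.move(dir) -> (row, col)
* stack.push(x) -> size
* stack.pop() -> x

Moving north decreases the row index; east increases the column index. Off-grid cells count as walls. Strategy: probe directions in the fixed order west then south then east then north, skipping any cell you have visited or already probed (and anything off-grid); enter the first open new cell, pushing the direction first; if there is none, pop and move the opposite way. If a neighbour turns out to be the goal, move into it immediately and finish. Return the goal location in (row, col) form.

> sense west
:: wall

> sense south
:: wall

> sense north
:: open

> push north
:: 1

> move north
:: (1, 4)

> sense west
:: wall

> sense north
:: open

> push north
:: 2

> move north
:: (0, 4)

> sense west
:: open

> push west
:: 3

> move west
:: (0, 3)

> sense west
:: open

> push west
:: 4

> move west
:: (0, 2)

> sense west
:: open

> push west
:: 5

> move west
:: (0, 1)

> sense west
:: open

> push west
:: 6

> move west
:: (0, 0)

> sense south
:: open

> push south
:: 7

> move south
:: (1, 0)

> sense south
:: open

> push south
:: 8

> move south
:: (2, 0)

> sense south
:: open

> push south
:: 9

> move south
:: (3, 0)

> sense south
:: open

> push south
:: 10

> move south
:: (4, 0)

> sense south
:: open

> push south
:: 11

> move south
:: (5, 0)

> sense south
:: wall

> sense east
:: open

> push east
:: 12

> move east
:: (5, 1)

> sense south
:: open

> push south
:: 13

> move south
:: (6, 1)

> sense east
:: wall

> pop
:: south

> move north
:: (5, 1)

> sense east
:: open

> push east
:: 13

> move east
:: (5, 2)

> sense east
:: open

> push east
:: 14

> move east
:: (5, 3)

> sense south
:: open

> push south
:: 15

> move south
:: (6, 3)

> sense east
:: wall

> pop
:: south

> move north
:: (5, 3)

> sense east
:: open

> push east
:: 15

> move east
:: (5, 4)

> sense north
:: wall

> pop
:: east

> move west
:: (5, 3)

> sense north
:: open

> push north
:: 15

> move north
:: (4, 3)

> sense west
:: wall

> sense north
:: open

> push north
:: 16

> move north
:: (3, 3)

> sense west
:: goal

> move west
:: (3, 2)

Answer: (3, 2)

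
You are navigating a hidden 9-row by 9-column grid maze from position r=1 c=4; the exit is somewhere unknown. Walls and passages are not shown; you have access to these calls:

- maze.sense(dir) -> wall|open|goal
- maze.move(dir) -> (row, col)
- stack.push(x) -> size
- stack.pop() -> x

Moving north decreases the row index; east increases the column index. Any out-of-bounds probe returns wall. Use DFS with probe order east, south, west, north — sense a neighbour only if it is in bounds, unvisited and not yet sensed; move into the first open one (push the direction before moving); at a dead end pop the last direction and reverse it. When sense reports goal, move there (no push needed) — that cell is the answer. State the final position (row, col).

Action: maze.sense[dir='east']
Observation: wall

Action: maze.sense[dir='south']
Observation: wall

Action: maze.sense[dir='west']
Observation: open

Action: stack.push[x='west']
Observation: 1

Action: maze.move[dir='west']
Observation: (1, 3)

Action: maze.sense[dir='south']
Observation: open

Action: stack.push[x='south']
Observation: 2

Action: maze.move[dir='south']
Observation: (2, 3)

Action: maze.sense[dir='south']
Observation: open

Action: stack.push[x='south']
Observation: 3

Action: maze.move[dir='south']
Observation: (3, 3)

Action: maze.sense[dir='east']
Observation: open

Action: stack.push[x='east']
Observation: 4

Action: maze.move[dir='east']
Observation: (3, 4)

Action: maze.sense[dir='east']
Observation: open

Action: stack.push[x='east']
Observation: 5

Action: maze.move[dir='east']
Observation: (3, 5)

Action: maze.sense[dir='east']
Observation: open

Action: stack.push[x='east']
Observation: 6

Action: maze.move[dir='east']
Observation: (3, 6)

Action: maze.sense[dir='east']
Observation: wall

Action: maze.sense[dir='south']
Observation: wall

Action: maze.sense[dir='north']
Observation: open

Action: stack.push[x='north']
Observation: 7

Action: maze.move[dir='north']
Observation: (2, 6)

Action: maze.sense[dir='east']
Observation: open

Action: stack.push[x='east']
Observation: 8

Action: maze.move[dir='east']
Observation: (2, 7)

Action: maze.sense[dir='east']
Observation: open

Action: stack.push[x='east']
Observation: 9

Action: maze.move[dir='east']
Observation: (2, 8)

Action: maze.sense[dir='south']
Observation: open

Action: stack.push[x='south']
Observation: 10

Action: maze.move[dir='south']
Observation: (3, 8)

Action: maze.sense[dir='south']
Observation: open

Action: stack.push[x='south']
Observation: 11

Action: maze.move[dir='south']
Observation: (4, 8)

Action: maze.sense[dir='south']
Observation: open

Action: stack.push[x='south']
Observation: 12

Action: maze.move[dir='south']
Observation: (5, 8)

Action: maze.sense[dir='south']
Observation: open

Action: stack.push[x='south']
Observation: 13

Action: maze.move[dir='south']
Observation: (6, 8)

Action: maze.sense[dir='south']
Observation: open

Action: stack.push[x='south']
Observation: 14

Action: maze.move[dir='south']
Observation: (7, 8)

Action: maze.sense[dir='south']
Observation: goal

Action: maze.move[dir='south']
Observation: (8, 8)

Answer: (8, 8)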